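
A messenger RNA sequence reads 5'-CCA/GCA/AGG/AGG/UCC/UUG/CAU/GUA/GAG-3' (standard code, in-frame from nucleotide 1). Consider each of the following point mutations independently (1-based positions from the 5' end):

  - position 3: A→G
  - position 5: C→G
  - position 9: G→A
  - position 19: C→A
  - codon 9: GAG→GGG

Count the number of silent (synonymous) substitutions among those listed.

2

Codon 1: CCA (Pro) → CCG (Pro) — synonymous.
Codon 2: GCA (Ala) → GGA (Gly) — missense.
Codon 3: AGG (Arg) → AGA (Arg) — synonymous.
Codon 7: CAU (His) → AAU (Asn) — missense.
Codon 9: GAG (Glu) → GGG (Gly) — missense.
Synonymous: 2 of 5.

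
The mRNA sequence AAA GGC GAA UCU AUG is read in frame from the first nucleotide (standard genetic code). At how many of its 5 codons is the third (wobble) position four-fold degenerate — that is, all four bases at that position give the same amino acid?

Codon 1 AAA (Lys): third position 2-fold.
Codon 2 GGC (Gly): third position 4-fold.
Codon 3 GAA (Glu): third position 2-fold.
Codon 4 UCU (Ser): third position 4-fold.
Codon 5 AUG (Met): third position 1-fold.
Four-fold degenerate third positions: 2.

2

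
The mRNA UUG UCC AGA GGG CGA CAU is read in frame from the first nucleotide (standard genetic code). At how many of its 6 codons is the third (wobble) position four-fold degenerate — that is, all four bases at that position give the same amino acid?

Codon 1 UUG (Leu): third position 2-fold.
Codon 2 UCC (Ser): third position 4-fold.
Codon 3 AGA (Arg): third position 2-fold.
Codon 4 GGG (Gly): third position 4-fold.
Codon 5 CGA (Arg): third position 4-fold.
Codon 6 CAU (His): third position 2-fold.
Four-fold degenerate third positions: 3.

3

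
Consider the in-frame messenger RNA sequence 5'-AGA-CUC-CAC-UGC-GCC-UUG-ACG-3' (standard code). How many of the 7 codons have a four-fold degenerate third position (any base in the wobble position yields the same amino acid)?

3

Codon 1 AGA (Arg): third position 2-fold.
Codon 2 CUC (Leu): third position 4-fold.
Codon 3 CAC (His): third position 2-fold.
Codon 4 UGC (Cys): third position 2-fold.
Codon 5 GCC (Ala): third position 4-fold.
Codon 6 UUG (Leu): third position 2-fold.
Codon 7 ACG (Thr): third position 4-fold.
Four-fold degenerate third positions: 3.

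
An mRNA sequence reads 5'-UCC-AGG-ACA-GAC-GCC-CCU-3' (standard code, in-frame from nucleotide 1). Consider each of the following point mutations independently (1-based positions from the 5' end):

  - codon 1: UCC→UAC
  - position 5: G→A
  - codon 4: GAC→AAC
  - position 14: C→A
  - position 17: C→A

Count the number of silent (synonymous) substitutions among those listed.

Codon 1: UCC (Ser) → UAC (Tyr) — missense.
Codon 2: AGG (Arg) → AAG (Lys) — missense.
Codon 4: GAC (Asp) → AAC (Asn) — missense.
Codon 5: GCC (Ala) → GAC (Asp) — missense.
Codon 6: CCU (Pro) → CAU (His) — missense.
Synonymous: 0 of 5.

0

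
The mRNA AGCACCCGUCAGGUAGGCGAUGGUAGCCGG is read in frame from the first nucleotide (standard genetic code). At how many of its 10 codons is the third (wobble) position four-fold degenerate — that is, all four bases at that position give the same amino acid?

6

Codon 1 AGC (Ser): third position 2-fold.
Codon 2 ACC (Thr): third position 4-fold.
Codon 3 CGU (Arg): third position 4-fold.
Codon 4 CAG (Gln): third position 2-fold.
Codon 5 GUA (Val): third position 4-fold.
Codon 6 GGC (Gly): third position 4-fold.
Codon 7 GAU (Asp): third position 2-fold.
Codon 8 GGU (Gly): third position 4-fold.
Codon 9 AGC (Ser): third position 2-fold.
Codon 10 CGG (Arg): third position 4-fold.
Four-fold degenerate third positions: 6.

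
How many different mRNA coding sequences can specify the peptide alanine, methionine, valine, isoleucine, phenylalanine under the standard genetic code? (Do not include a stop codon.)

Ala: 4 codons.
Met: 1 codon.
Val: 4 codons.
Ile: 3 codons.
Phe: 2 codons.
4 × 1 × 4 × 3 × 2 = 96.

96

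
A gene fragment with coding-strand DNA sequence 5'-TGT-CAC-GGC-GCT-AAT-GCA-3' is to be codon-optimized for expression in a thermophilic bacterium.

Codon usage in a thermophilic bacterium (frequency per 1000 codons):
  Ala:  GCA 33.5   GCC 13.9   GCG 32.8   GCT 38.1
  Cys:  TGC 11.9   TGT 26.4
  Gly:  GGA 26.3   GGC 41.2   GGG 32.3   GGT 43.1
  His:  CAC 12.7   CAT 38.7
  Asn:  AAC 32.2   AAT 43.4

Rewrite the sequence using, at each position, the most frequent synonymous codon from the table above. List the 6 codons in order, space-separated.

Codon 1 (Cys): best is TGT at 26.4.
Codon 2 (His): best is CAT at 38.7.
Codon 3 (Gly): best is GGT at 43.1.
Codon 4 (Ala): best is GCT at 38.1.
Codon 5 (Asn): best is AAT at 43.4.
Codon 6 (Ala): best is GCT at 38.1.

TGT CAT GGT GCT AAT GCT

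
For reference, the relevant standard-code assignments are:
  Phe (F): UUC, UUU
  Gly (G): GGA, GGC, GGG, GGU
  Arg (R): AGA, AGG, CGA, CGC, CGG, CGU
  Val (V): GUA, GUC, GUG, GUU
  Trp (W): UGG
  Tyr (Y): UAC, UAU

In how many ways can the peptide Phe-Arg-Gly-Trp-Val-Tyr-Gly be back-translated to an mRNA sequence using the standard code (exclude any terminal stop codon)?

1536

Phe: 2 codons.
Arg: 6 codons.
Gly: 4 codons.
Trp: 1 codon.
Val: 4 codons.
Tyr: 2 codons.
Gly: 4 codons.
2 × 6 × 4 × 1 × 4 × 2 × 4 = 1536.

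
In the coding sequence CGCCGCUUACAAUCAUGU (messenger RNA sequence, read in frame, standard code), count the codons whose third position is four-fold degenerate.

Codon 1 CGC (Arg): third position 4-fold.
Codon 2 CGC (Arg): third position 4-fold.
Codon 3 UUA (Leu): third position 2-fold.
Codon 4 CAA (Gln): third position 2-fold.
Codon 5 UCA (Ser): third position 4-fold.
Codon 6 UGU (Cys): third position 2-fold.
Four-fold degenerate third positions: 3.

3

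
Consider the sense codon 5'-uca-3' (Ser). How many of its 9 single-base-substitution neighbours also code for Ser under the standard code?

3

Position 1: none → 0 synonymous.
Position 2: none → 0 synonymous.
Position 3: UCU, UCC, UCG → 3 synonymous.
Total: 0 + 0 + 3 = 3.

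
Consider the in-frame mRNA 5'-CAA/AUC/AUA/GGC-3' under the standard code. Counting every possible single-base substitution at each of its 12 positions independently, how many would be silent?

8

Codon 1 (CAA, Gln): 1 synonymous substitution.
Codon 2 (AUC, Ile): 2 synonymous substitutions.
Codon 3 (AUA, Ile): 2 synonymous substitutions.
Codon 4 (GGC, Gly): 3 synonymous substitutions.
Total: 1 + 2 + 2 + 3 = 8.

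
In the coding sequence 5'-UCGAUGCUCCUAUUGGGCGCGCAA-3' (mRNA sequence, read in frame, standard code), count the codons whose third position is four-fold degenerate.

5

Codon 1 UCG (Ser): third position 4-fold.
Codon 2 AUG (Met): third position 1-fold.
Codon 3 CUC (Leu): third position 4-fold.
Codon 4 CUA (Leu): third position 4-fold.
Codon 5 UUG (Leu): third position 2-fold.
Codon 6 GGC (Gly): third position 4-fold.
Codon 7 GCG (Ala): third position 4-fold.
Codon 8 CAA (Gln): third position 2-fold.
Four-fold degenerate third positions: 5.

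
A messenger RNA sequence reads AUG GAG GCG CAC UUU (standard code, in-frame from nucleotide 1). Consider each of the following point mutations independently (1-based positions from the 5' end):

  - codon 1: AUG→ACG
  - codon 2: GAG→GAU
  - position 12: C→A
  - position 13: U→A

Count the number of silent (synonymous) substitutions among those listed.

Codon 1: AUG (Met) → ACG (Thr) — missense.
Codon 2: GAG (Glu) → GAU (Asp) — missense.
Codon 4: CAC (His) → CAA (Gln) — missense.
Codon 5: UUU (Phe) → AUU (Ile) — missense.
Synonymous: 0 of 4.

0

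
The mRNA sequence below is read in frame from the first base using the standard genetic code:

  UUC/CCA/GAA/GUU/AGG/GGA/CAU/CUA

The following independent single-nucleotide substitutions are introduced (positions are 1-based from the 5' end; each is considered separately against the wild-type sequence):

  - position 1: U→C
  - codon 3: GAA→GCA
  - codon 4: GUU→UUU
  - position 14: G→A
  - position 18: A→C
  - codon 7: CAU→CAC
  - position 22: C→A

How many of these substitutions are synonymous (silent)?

2

Codon 1: UUC (Phe) → CUC (Leu) — missense.
Codon 3: GAA (Glu) → GCA (Ala) — missense.
Codon 4: GUU (Val) → UUU (Phe) — missense.
Codon 5: AGG (Arg) → AAG (Lys) — missense.
Codon 6: GGA (Gly) → GGC (Gly) — synonymous.
Codon 7: CAU (His) → CAC (His) — synonymous.
Codon 8: CUA (Leu) → AUA (Ile) — missense.
Synonymous: 2 of 7.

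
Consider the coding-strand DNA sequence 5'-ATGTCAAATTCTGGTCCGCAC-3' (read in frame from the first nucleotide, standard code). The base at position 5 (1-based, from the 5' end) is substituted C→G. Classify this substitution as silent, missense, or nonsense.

Position 5 falls in codon 2: TCA → Ser.
After the substitution the codon is TGA → Stop.
The new codon is a stop codon, so this is a nonsense mutation.

nonsense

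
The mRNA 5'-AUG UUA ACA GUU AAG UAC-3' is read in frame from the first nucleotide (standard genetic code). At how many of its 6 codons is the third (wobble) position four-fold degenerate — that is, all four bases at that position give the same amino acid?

2

Codon 1 AUG (Met): third position 1-fold.
Codon 2 UUA (Leu): third position 2-fold.
Codon 3 ACA (Thr): third position 4-fold.
Codon 4 GUU (Val): third position 4-fold.
Codon 5 AAG (Lys): third position 2-fold.
Codon 6 UAC (Tyr): third position 2-fold.
Four-fold degenerate third positions: 2.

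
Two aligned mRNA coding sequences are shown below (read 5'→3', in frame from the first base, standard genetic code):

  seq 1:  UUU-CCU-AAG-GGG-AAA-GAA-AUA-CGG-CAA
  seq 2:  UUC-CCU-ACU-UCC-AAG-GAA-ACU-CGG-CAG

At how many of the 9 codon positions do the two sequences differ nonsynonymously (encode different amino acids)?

Codon 1: UUU Phe / UUC Phe — synonymous.
Codon 2: CCU Pro / CCU Pro — identical.
Codon 3: AAG Lys / ACU Thr — nonsynonymous.
Codon 4: GGG Gly / UCC Ser — nonsynonymous.
Codon 5: AAA Lys / AAG Lys — synonymous.
Codon 6: GAA Glu / GAA Glu — identical.
Codon 7: AUA Ile / ACU Thr — nonsynonymous.
Codon 8: CGG Arg / CGG Arg — identical.
Codon 9: CAA Gln / CAG Gln — synonymous.
Nonsynonymous differences: 3.

3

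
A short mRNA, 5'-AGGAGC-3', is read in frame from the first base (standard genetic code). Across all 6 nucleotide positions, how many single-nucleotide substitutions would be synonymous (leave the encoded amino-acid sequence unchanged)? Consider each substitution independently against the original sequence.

3

Codon 1 (AGG, Arg): 2 synonymous substitutions.
Codon 2 (AGC, Ser): 1 synonymous substitution.
Total: 2 + 1 = 3.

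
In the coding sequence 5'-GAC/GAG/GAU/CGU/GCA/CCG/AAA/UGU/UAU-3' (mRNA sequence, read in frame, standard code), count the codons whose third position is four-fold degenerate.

Codon 1 GAC (Asp): third position 2-fold.
Codon 2 GAG (Glu): third position 2-fold.
Codon 3 GAU (Asp): third position 2-fold.
Codon 4 CGU (Arg): third position 4-fold.
Codon 5 GCA (Ala): third position 4-fold.
Codon 6 CCG (Pro): third position 4-fold.
Codon 7 AAA (Lys): third position 2-fold.
Codon 8 UGU (Cys): third position 2-fold.
Codon 9 UAU (Tyr): third position 2-fold.
Four-fold degenerate third positions: 3.

3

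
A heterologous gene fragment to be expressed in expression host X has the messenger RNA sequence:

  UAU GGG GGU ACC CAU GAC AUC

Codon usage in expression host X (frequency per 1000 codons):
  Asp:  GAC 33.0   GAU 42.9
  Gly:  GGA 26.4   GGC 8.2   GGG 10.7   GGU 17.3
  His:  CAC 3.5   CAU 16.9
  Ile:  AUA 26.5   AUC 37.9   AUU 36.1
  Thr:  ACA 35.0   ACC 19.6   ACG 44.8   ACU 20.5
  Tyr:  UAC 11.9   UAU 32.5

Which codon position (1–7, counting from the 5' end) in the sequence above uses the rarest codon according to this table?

Codon 1 UAU (Tyr): 32.5 per 1000.
Codon 2 GGG (Gly): 10.7 per 1000.
Codon 3 GGU (Gly): 17.3 per 1000.
Codon 4 ACC (Thr): 19.6 per 1000.
Codon 5 CAU (His): 16.9 per 1000.
Codon 6 GAC (Asp): 33.0 per 1000.
Codon 7 AUC (Ile): 37.9 per 1000.
Lowest frequency is 10.7 at codon 2.

2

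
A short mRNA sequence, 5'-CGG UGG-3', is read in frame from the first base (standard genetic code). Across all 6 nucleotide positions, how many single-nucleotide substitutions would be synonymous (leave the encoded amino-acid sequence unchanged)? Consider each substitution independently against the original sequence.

Codon 1 (CGG, Arg): 4 synonymous substitutions.
Codon 2 (UGG, Trp): 0 synonymous substitutions.
Total: 4 + 0 = 4.

4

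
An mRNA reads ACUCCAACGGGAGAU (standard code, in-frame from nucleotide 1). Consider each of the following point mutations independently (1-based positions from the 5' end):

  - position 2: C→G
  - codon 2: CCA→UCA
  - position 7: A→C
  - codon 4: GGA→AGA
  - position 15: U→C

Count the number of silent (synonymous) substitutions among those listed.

Codon 1: ACU (Thr) → AGU (Ser) — missense.
Codon 2: CCA (Pro) → UCA (Ser) — missense.
Codon 3: ACG (Thr) → CCG (Pro) — missense.
Codon 4: GGA (Gly) → AGA (Arg) — missense.
Codon 5: GAU (Asp) → GAC (Asp) — synonymous.
Synonymous: 1 of 5.

1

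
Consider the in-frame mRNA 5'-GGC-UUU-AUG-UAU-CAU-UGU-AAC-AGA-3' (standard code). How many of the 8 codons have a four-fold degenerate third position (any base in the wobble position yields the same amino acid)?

Codon 1 GGC (Gly): third position 4-fold.
Codon 2 UUU (Phe): third position 2-fold.
Codon 3 AUG (Met): third position 1-fold.
Codon 4 UAU (Tyr): third position 2-fold.
Codon 5 CAU (His): third position 2-fold.
Codon 6 UGU (Cys): third position 2-fold.
Codon 7 AAC (Asn): third position 2-fold.
Codon 8 AGA (Arg): third position 2-fold.
Four-fold degenerate third positions: 1.

1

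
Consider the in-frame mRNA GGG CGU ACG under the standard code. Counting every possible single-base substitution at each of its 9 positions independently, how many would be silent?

Codon 1 (GGG, Gly): 3 synonymous substitutions.
Codon 2 (CGU, Arg): 3 synonymous substitutions.
Codon 3 (ACG, Thr): 3 synonymous substitutions.
Total: 3 + 3 + 3 = 9.

9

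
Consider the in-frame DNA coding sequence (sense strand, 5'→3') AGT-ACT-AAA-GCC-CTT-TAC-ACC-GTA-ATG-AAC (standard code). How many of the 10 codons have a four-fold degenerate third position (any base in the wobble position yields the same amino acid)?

5

Codon 1 AGT (Ser): third position 2-fold.
Codon 2 ACT (Thr): third position 4-fold.
Codon 3 AAA (Lys): third position 2-fold.
Codon 4 GCC (Ala): third position 4-fold.
Codon 5 CTT (Leu): third position 4-fold.
Codon 6 TAC (Tyr): third position 2-fold.
Codon 7 ACC (Thr): third position 4-fold.
Codon 8 GTA (Val): third position 4-fold.
Codon 9 ATG (Met): third position 1-fold.
Codon 10 AAC (Asn): third position 2-fold.
Four-fold degenerate third positions: 5.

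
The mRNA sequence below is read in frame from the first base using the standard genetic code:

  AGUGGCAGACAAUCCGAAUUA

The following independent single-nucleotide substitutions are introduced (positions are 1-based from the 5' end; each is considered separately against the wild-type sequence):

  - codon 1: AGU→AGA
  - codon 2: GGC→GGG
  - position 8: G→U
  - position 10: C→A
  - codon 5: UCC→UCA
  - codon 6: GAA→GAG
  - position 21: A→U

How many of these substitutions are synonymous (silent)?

3

Codon 1: AGU (Ser) → AGA (Arg) — missense.
Codon 2: GGC (Gly) → GGG (Gly) — synonymous.
Codon 3: AGA (Arg) → AUA (Ile) — missense.
Codon 4: CAA (Gln) → AAA (Lys) — missense.
Codon 5: UCC (Ser) → UCA (Ser) — synonymous.
Codon 6: GAA (Glu) → GAG (Glu) — synonymous.
Codon 7: UUA (Leu) → UUU (Phe) — missense.
Synonymous: 3 of 7.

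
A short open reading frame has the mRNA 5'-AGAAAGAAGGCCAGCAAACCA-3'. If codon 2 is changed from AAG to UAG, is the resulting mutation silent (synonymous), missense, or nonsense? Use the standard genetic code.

Position 4 falls in codon 2: AAG → Lys.
After the substitution the codon is UAG → Stop.
The new codon is a stop codon, so this is a nonsense mutation.

nonsense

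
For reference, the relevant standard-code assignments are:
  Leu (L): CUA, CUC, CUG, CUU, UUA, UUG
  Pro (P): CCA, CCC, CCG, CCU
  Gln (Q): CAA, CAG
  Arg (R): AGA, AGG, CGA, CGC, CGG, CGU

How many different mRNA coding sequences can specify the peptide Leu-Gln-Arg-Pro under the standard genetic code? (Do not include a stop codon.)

Leu: 6 codons.
Gln: 2 codons.
Arg: 6 codons.
Pro: 4 codons.
6 × 2 × 6 × 4 = 288.

288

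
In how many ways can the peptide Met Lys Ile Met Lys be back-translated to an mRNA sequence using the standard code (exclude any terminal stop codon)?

Met: 1 codon.
Lys: 2 codons.
Ile: 3 codons.
Met: 1 codon.
Lys: 2 codons.
1 × 2 × 3 × 1 × 2 = 12.

12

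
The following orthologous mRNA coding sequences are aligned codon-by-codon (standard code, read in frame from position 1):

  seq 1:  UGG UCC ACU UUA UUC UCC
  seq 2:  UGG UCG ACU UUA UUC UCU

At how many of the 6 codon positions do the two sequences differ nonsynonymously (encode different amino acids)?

0

Codon 1: UGG Trp / UGG Trp — identical.
Codon 2: UCC Ser / UCG Ser — synonymous.
Codon 3: ACU Thr / ACU Thr — identical.
Codon 4: UUA Leu / UUA Leu — identical.
Codon 5: UUC Phe / UUC Phe — identical.
Codon 6: UCC Ser / UCU Ser — synonymous.
Nonsynonymous differences: 0.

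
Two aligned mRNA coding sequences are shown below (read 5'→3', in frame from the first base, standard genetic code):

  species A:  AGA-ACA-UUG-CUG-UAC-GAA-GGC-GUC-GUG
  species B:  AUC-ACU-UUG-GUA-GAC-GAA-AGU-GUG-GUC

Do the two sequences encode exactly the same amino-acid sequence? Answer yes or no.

Codon 1: AGA Arg / AUC Ile — nonsynonymous.
Codon 2: ACA Thr / ACU Thr — synonymous.
Codon 3: UUG Leu / UUG Leu — identical.
Codon 4: CUG Leu / GUA Val — nonsynonymous.
Codon 5: UAC Tyr / GAC Asp — nonsynonymous.
Codon 6: GAA Glu / GAA Glu — identical.
Codon 7: GGC Gly / AGU Ser — nonsynonymous.
Codon 8: GUC Val / GUG Val — synonymous.
Codon 9: GUG Val / GUC Val — synonymous.
Nonsynonymous differences: 4 → different protein.

no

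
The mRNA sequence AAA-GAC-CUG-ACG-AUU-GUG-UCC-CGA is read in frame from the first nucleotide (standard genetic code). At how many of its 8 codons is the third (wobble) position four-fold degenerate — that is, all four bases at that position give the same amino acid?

5

Codon 1 AAA (Lys): third position 2-fold.
Codon 2 GAC (Asp): third position 2-fold.
Codon 3 CUG (Leu): third position 4-fold.
Codon 4 ACG (Thr): third position 4-fold.
Codon 5 AUU (Ile): third position 3-fold.
Codon 6 GUG (Val): third position 4-fold.
Codon 7 UCC (Ser): third position 4-fold.
Codon 8 CGA (Arg): third position 4-fold.
Four-fold degenerate third positions: 5.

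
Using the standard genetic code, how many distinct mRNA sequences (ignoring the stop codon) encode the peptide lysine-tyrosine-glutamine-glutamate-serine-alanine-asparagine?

768

Lys: 2 codons.
Tyr: 2 codons.
Gln: 2 codons.
Glu: 2 codons.
Ser: 6 codons.
Ala: 4 codons.
Asn: 2 codons.
2 × 2 × 2 × 2 × 6 × 4 × 2 = 768.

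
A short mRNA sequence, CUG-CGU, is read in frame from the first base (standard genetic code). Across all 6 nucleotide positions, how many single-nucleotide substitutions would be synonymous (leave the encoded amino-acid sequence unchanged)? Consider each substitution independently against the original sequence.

7

Codon 1 (CUG, Leu): 4 synonymous substitutions.
Codon 2 (CGU, Arg): 3 synonymous substitutions.
Total: 4 + 3 = 7.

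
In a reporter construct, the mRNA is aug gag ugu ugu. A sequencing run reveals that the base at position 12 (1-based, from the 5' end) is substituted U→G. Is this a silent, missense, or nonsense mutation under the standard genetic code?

Position 12 falls in codon 4: UGU → Cys.
After the substitution the codon is UGG → Trp.
Cys ≠ Trp, so this is a missense mutation.

missense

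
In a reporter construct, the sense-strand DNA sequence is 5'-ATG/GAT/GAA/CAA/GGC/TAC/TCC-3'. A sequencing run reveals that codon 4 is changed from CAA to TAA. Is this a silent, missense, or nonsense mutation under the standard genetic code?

Position 10 falls in codon 4: CAA → Gln.
After the substitution the codon is TAA → Stop.
The new codon is a stop codon, so this is a nonsense mutation.

nonsense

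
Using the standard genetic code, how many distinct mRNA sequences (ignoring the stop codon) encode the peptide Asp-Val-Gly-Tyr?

Asp: 2 codons.
Val: 4 codons.
Gly: 4 codons.
Tyr: 2 codons.
2 × 4 × 4 × 2 = 64.

64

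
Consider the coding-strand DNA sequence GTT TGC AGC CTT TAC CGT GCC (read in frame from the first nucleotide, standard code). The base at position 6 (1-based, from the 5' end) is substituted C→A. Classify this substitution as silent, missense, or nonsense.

nonsense

Position 6 falls in codon 2: TGC → Cys.
After the substitution the codon is TGA → Stop.
The new codon is a stop codon, so this is a nonsense mutation.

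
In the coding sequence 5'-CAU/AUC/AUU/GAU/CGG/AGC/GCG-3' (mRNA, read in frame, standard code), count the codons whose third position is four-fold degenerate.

2

Codon 1 CAU (His): third position 2-fold.
Codon 2 AUC (Ile): third position 3-fold.
Codon 3 AUU (Ile): third position 3-fold.
Codon 4 GAU (Asp): third position 2-fold.
Codon 5 CGG (Arg): third position 4-fold.
Codon 6 AGC (Ser): third position 2-fold.
Codon 7 GCG (Ala): third position 4-fold.
Four-fold degenerate third positions: 2.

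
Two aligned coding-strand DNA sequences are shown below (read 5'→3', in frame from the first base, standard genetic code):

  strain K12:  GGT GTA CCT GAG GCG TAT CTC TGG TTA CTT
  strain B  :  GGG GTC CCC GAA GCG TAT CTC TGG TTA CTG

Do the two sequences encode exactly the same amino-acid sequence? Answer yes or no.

yes

Codon 1: GGT Gly / GGG Gly — synonymous.
Codon 2: GTA Val / GTC Val — synonymous.
Codon 3: CCT Pro / CCC Pro — synonymous.
Codon 4: GAG Glu / GAA Glu — synonymous.
Codon 5: GCG Ala / GCG Ala — identical.
Codon 6: TAT Tyr / TAT Tyr — identical.
Codon 7: CTC Leu / CTC Leu — identical.
Codon 8: TGG Trp / TGG Trp — identical.
Codon 9: TTA Leu / TTA Leu — identical.
Codon 10: CTT Leu / CTG Leu — synonymous.
Nonsynonymous differences: 0 → same protein.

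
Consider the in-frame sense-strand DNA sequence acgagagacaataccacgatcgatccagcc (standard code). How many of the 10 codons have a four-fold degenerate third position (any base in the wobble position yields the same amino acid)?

Codon 1 ACG (Thr): third position 4-fold.
Codon 2 AGA (Arg): third position 2-fold.
Codon 3 GAC (Asp): third position 2-fold.
Codon 4 AAT (Asn): third position 2-fold.
Codon 5 ACC (Thr): third position 4-fold.
Codon 6 ACG (Thr): third position 4-fold.
Codon 7 ATC (Ile): third position 3-fold.
Codon 8 GAT (Asp): third position 2-fold.
Codon 9 CCA (Pro): third position 4-fold.
Codon 10 GCC (Ala): third position 4-fold.
Four-fold degenerate third positions: 5.

5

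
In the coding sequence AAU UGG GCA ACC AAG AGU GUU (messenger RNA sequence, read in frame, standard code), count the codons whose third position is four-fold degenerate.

Codon 1 AAU (Asn): third position 2-fold.
Codon 2 UGG (Trp): third position 1-fold.
Codon 3 GCA (Ala): third position 4-fold.
Codon 4 ACC (Thr): third position 4-fold.
Codon 5 AAG (Lys): third position 2-fold.
Codon 6 AGU (Ser): third position 2-fold.
Codon 7 GUU (Val): third position 4-fold.
Four-fold degenerate third positions: 3.

3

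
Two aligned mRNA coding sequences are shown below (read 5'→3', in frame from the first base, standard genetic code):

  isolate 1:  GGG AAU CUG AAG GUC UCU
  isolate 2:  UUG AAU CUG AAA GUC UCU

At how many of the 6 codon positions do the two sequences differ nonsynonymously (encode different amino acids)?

Codon 1: GGG Gly / UUG Leu — nonsynonymous.
Codon 2: AAU Asn / AAU Asn — identical.
Codon 3: CUG Leu / CUG Leu — identical.
Codon 4: AAG Lys / AAA Lys — synonymous.
Codon 5: GUC Val / GUC Val — identical.
Codon 6: UCU Ser / UCU Ser — identical.
Nonsynonymous differences: 1.

1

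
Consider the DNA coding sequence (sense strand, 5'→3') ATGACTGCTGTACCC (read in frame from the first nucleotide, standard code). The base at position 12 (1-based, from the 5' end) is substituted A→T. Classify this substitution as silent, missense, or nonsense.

Position 12 falls in codon 4: GTA → Val.
After the substitution the codon is GTT → Val.
Both encode Val, so the change is synonymous.

silent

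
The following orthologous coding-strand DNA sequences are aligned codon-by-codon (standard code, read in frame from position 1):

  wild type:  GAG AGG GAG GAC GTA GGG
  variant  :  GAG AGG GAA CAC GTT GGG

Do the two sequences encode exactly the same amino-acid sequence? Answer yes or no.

no

Codon 1: GAG Glu / GAG Glu — identical.
Codon 2: AGG Arg / AGG Arg — identical.
Codon 3: GAG Glu / GAA Glu — synonymous.
Codon 4: GAC Asp / CAC His — nonsynonymous.
Codon 5: GTA Val / GTT Val — synonymous.
Codon 6: GGG Gly / GGG Gly — identical.
Nonsynonymous differences: 1 → different protein.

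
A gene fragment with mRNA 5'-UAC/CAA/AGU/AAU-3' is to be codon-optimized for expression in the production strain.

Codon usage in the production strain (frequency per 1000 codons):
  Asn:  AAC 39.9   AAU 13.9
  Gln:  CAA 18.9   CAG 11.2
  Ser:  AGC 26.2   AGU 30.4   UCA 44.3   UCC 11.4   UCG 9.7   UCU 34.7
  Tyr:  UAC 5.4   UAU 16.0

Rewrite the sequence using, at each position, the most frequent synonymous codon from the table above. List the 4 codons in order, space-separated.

UAU CAA UCA AAC

Codon 1 (Tyr): best is UAU at 16.0.
Codon 2 (Gln): best is CAA at 18.9.
Codon 3 (Ser): best is UCA at 44.3.
Codon 4 (Asn): best is AAC at 39.9.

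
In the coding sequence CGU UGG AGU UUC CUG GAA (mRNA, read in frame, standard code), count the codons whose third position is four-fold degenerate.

Codon 1 CGU (Arg): third position 4-fold.
Codon 2 UGG (Trp): third position 1-fold.
Codon 3 AGU (Ser): third position 2-fold.
Codon 4 UUC (Phe): third position 2-fold.
Codon 5 CUG (Leu): third position 4-fold.
Codon 6 GAA (Glu): third position 2-fold.
Four-fold degenerate third positions: 2.

2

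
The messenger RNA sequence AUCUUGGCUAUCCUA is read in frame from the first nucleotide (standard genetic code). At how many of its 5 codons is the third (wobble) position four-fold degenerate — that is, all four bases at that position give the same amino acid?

Codon 1 AUC (Ile): third position 3-fold.
Codon 2 UUG (Leu): third position 2-fold.
Codon 3 GCU (Ala): third position 4-fold.
Codon 4 AUC (Ile): third position 3-fold.
Codon 5 CUA (Leu): third position 4-fold.
Four-fold degenerate third positions: 2.

2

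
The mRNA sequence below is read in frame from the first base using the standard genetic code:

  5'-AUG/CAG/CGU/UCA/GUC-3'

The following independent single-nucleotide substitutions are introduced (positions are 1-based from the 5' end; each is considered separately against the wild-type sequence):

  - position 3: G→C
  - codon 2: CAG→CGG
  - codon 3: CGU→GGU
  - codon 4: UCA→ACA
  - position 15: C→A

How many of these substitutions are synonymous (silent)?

1

Codon 1: AUG (Met) → AUC (Ile) — missense.
Codon 2: CAG (Gln) → CGG (Arg) — missense.
Codon 3: CGU (Arg) → GGU (Gly) — missense.
Codon 4: UCA (Ser) → ACA (Thr) — missense.
Codon 5: GUC (Val) → GUA (Val) — synonymous.
Synonymous: 1 of 5.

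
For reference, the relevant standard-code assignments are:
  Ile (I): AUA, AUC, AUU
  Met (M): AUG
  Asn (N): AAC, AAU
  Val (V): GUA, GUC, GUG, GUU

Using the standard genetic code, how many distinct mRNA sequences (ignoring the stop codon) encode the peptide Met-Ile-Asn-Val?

Met: 1 codon.
Ile: 3 codons.
Asn: 2 codons.
Val: 4 codons.
1 × 3 × 2 × 4 = 24.

24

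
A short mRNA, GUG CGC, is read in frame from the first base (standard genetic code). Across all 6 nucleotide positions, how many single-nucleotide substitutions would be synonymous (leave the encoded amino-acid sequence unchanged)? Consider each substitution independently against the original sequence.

6

Codon 1 (GUG, Val): 3 synonymous substitutions.
Codon 2 (CGC, Arg): 3 synonymous substitutions.
Total: 3 + 3 = 6.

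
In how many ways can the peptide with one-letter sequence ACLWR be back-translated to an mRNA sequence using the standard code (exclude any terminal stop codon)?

Ala: 4 codons.
Cys: 2 codons.
Leu: 6 codons.
Trp: 1 codon.
Arg: 6 codons.
4 × 2 × 6 × 1 × 6 = 288.

288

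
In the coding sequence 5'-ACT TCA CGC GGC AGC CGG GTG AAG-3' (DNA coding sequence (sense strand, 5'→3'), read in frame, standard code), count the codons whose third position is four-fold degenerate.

Codon 1 ACT (Thr): third position 4-fold.
Codon 2 TCA (Ser): third position 4-fold.
Codon 3 CGC (Arg): third position 4-fold.
Codon 4 GGC (Gly): third position 4-fold.
Codon 5 AGC (Ser): third position 2-fold.
Codon 6 CGG (Arg): third position 4-fold.
Codon 7 GTG (Val): third position 4-fold.
Codon 8 AAG (Lys): third position 2-fold.
Four-fold degenerate third positions: 6.

6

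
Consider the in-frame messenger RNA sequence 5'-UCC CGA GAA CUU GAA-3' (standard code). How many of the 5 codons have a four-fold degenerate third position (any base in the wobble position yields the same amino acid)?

Codon 1 UCC (Ser): third position 4-fold.
Codon 2 CGA (Arg): third position 4-fold.
Codon 3 GAA (Glu): third position 2-fold.
Codon 4 CUU (Leu): third position 4-fold.
Codon 5 GAA (Glu): third position 2-fold.
Four-fold degenerate third positions: 3.

3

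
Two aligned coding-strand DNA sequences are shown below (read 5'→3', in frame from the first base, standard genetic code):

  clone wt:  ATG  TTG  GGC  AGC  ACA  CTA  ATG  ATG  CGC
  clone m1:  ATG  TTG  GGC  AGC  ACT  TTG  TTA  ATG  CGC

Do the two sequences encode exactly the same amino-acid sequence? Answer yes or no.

no

Codon 1: ATG Met / ATG Met — identical.
Codon 2: TTG Leu / TTG Leu — identical.
Codon 3: GGC Gly / GGC Gly — identical.
Codon 4: AGC Ser / AGC Ser — identical.
Codon 5: ACA Thr / ACT Thr — synonymous.
Codon 6: CTA Leu / TTG Leu — synonymous.
Codon 7: ATG Met / TTA Leu — nonsynonymous.
Codon 8: ATG Met / ATG Met — identical.
Codon 9: CGC Arg / CGC Arg — identical.
Nonsynonymous differences: 1 → different protein.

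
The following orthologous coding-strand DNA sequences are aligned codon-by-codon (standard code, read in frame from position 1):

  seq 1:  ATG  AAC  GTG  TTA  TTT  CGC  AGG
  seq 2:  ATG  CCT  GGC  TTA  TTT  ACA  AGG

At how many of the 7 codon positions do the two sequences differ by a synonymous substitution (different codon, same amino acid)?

Codon 1: ATG Met / ATG Met — identical.
Codon 2: AAC Asn / CCT Pro — nonsynonymous.
Codon 3: GTG Val / GGC Gly — nonsynonymous.
Codon 4: TTA Leu / TTA Leu — identical.
Codon 5: TTT Phe / TTT Phe — identical.
Codon 6: CGC Arg / ACA Thr — nonsynonymous.
Codon 7: AGG Arg / AGG Arg — identical.
Synonymous differences: 0.

0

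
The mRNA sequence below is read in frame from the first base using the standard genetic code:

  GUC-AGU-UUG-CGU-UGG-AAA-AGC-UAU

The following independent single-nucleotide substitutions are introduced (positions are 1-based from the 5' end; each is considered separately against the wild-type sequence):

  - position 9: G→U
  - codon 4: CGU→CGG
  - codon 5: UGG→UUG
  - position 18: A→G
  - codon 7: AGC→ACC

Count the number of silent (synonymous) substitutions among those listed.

Codon 3: UUG (Leu) → UUU (Phe) — missense.
Codon 4: CGU (Arg) → CGG (Arg) — synonymous.
Codon 5: UGG (Trp) → UUG (Leu) — missense.
Codon 6: AAA (Lys) → AAG (Lys) — synonymous.
Codon 7: AGC (Ser) → ACC (Thr) — missense.
Synonymous: 2 of 5.

2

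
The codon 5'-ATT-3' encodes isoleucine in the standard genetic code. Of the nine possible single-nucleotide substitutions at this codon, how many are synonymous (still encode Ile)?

Position 1: none → 0 synonymous.
Position 2: none → 0 synonymous.
Position 3: ATC, ATA → 2 synonymous.
Total: 0 + 0 + 2 = 2.

2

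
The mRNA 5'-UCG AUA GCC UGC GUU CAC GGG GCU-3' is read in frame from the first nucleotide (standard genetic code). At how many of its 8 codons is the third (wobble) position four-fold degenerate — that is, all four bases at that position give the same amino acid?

5

Codon 1 UCG (Ser): third position 4-fold.
Codon 2 AUA (Ile): third position 3-fold.
Codon 3 GCC (Ala): third position 4-fold.
Codon 4 UGC (Cys): third position 2-fold.
Codon 5 GUU (Val): third position 4-fold.
Codon 6 CAC (His): third position 2-fold.
Codon 7 GGG (Gly): third position 4-fold.
Codon 8 GCU (Ala): third position 4-fold.
Four-fold degenerate third positions: 5.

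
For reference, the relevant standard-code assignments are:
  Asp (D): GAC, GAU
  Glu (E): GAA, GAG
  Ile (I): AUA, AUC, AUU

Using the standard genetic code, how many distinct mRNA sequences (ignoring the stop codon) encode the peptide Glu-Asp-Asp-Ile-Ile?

Glu: 2 codons.
Asp: 2 codons.
Asp: 2 codons.
Ile: 3 codons.
Ile: 3 codons.
2 × 2 × 2 × 3 × 3 = 72.

72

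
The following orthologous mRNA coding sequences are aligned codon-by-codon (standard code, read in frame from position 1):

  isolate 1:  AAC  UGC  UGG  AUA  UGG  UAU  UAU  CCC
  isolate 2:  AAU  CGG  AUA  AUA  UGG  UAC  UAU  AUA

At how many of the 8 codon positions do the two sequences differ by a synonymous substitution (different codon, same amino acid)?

2

Codon 1: AAC Asn / AAU Asn — synonymous.
Codon 2: UGC Cys / CGG Arg — nonsynonymous.
Codon 3: UGG Trp / AUA Ile — nonsynonymous.
Codon 4: AUA Ile / AUA Ile — identical.
Codon 5: UGG Trp / UGG Trp — identical.
Codon 6: UAU Tyr / UAC Tyr — synonymous.
Codon 7: UAU Tyr / UAU Tyr — identical.
Codon 8: CCC Pro / AUA Ile — nonsynonymous.
Synonymous differences: 2.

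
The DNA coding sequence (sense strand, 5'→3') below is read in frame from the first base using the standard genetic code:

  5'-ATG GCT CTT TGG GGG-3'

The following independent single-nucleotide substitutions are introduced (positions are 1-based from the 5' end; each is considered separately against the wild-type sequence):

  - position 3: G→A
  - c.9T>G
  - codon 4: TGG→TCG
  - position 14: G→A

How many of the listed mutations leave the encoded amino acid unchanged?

1

Codon 1: ATG (Met) → ATA (Ile) — missense.
Codon 3: CTT (Leu) → CTG (Leu) — synonymous.
Codon 4: TGG (Trp) → TCG (Ser) — missense.
Codon 5: GGG (Gly) → GAG (Glu) — missense.
Synonymous: 1 of 4.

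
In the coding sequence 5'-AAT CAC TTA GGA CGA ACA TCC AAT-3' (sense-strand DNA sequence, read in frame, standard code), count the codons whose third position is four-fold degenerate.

4

Codon 1 AAT (Asn): third position 2-fold.
Codon 2 CAC (His): third position 2-fold.
Codon 3 TTA (Leu): third position 2-fold.
Codon 4 GGA (Gly): third position 4-fold.
Codon 5 CGA (Arg): third position 4-fold.
Codon 6 ACA (Thr): third position 4-fold.
Codon 7 TCC (Ser): third position 4-fold.
Codon 8 AAT (Asn): third position 2-fold.
Four-fold degenerate third positions: 4.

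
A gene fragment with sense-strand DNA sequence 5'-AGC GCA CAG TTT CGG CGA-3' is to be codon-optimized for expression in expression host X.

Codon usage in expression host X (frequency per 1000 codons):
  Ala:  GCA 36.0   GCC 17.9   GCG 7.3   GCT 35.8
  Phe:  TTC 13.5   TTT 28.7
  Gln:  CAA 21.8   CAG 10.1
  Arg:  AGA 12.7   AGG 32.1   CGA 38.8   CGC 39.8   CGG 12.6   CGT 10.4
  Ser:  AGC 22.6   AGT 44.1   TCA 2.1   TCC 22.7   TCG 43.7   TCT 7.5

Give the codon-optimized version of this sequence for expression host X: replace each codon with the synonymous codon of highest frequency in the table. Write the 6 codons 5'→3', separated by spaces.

AGT GCA CAA TTT CGC CGC

Codon 1 (Ser): best is AGT at 44.1.
Codon 2 (Ala): best is GCA at 36.0.
Codon 3 (Gln): best is CAA at 21.8.
Codon 4 (Phe): best is TTT at 28.7.
Codon 5 (Arg): best is CGC at 39.8.
Codon 6 (Arg): best is CGC at 39.8.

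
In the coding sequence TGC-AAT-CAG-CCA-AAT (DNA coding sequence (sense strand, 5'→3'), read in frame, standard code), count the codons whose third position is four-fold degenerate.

1

Codon 1 TGC (Cys): third position 2-fold.
Codon 2 AAT (Asn): third position 2-fold.
Codon 3 CAG (Gln): third position 2-fold.
Codon 4 CCA (Pro): third position 4-fold.
Codon 5 AAT (Asn): third position 2-fold.
Four-fold degenerate third positions: 1.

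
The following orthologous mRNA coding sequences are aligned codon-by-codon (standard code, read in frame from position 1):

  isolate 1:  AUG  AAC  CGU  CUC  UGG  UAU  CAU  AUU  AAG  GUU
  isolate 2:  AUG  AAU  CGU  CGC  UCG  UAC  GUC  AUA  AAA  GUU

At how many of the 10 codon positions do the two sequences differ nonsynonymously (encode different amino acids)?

Codon 1: AUG Met / AUG Met — identical.
Codon 2: AAC Asn / AAU Asn — synonymous.
Codon 3: CGU Arg / CGU Arg — identical.
Codon 4: CUC Leu / CGC Arg — nonsynonymous.
Codon 5: UGG Trp / UCG Ser — nonsynonymous.
Codon 6: UAU Tyr / UAC Tyr — synonymous.
Codon 7: CAU His / GUC Val — nonsynonymous.
Codon 8: AUU Ile / AUA Ile — synonymous.
Codon 9: AAG Lys / AAA Lys — synonymous.
Codon 10: GUU Val / GUU Val — identical.
Nonsynonymous differences: 3.

3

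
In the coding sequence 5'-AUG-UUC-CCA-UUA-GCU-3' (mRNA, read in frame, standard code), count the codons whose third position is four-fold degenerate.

Codon 1 AUG (Met): third position 1-fold.
Codon 2 UUC (Phe): third position 2-fold.
Codon 3 CCA (Pro): third position 4-fold.
Codon 4 UUA (Leu): third position 2-fold.
Codon 5 GCU (Ala): third position 4-fold.
Four-fold degenerate third positions: 2.

2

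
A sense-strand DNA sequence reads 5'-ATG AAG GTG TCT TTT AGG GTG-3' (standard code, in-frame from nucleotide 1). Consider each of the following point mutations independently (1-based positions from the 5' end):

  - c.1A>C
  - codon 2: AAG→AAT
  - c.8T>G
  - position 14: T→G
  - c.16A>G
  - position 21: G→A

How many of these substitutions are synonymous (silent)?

Codon 1: ATG (Met) → CTG (Leu) — missense.
Codon 2: AAG (Lys) → AAT (Asn) — missense.
Codon 3: GTG (Val) → GGG (Gly) — missense.
Codon 5: TTT (Phe) → TGT (Cys) — missense.
Codon 6: AGG (Arg) → GGG (Gly) — missense.
Codon 7: GTG (Val) → GTA (Val) — synonymous.
Synonymous: 1 of 6.

1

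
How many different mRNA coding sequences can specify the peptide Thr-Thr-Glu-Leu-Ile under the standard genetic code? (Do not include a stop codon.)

Thr: 4 codons.
Thr: 4 codons.
Glu: 2 codons.
Leu: 6 codons.
Ile: 3 codons.
4 × 4 × 2 × 6 × 3 = 576.

576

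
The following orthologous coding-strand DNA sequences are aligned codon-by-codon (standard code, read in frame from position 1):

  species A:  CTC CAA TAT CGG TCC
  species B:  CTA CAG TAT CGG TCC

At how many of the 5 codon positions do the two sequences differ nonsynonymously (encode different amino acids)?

0

Codon 1: CTC Leu / CTA Leu — synonymous.
Codon 2: CAA Gln / CAG Gln — synonymous.
Codon 3: TAT Tyr / TAT Tyr — identical.
Codon 4: CGG Arg / CGG Arg — identical.
Codon 5: TCC Ser / TCC Ser — identical.
Nonsynonymous differences: 0.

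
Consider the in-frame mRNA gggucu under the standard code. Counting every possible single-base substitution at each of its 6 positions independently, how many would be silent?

Codon 1 (GGG, Gly): 3 synonymous substitutions.
Codon 2 (UCU, Ser): 3 synonymous substitutions.
Total: 3 + 3 = 6.

6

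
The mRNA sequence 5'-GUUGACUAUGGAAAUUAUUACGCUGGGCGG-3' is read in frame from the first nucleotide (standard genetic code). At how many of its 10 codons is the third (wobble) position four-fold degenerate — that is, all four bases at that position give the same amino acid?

5

Codon 1 GUU (Val): third position 4-fold.
Codon 2 GAC (Asp): third position 2-fold.
Codon 3 UAU (Tyr): third position 2-fold.
Codon 4 GGA (Gly): third position 4-fold.
Codon 5 AAU (Asn): third position 2-fold.
Codon 6 UAU (Tyr): third position 2-fold.
Codon 7 UAC (Tyr): third position 2-fold.
Codon 8 GCU (Ala): third position 4-fold.
Codon 9 GGG (Gly): third position 4-fold.
Codon 10 CGG (Arg): third position 4-fold.
Four-fold degenerate third positions: 5.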